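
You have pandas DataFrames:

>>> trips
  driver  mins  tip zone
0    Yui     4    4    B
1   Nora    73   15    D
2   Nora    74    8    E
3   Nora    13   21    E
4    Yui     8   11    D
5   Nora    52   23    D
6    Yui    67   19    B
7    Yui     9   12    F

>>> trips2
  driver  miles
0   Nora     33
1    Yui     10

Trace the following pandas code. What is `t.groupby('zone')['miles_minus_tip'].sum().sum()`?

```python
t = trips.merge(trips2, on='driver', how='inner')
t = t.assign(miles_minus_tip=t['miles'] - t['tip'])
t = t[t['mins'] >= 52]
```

44

merge on 'driver' (how='inner') → 8 rows:
  driver  mins  tip zone  miles
0    Yui     4    4    B     10
1   Nora    73   15    D     33
2   Nora    74    8    E     33
3   Nora    13   21    E     33
4    Yui     8   11    D     10
5   Nora    52   23    D     33
6    Yui    67   19    B     10
7    Yui     9   12    F     10
add column miles_minus_tip = t['miles'] - t['tip']:
  driver  mins  tip zone  miles  miles_minus_tip
0    Yui     4    4    B     10                6
1   Nora    73   15    D     33               18
2   Nora    74    8    E     33               25
3   Nora    13   21    E     33               12
4    Yui     8   11    D     10               -1
5   Nora    52   23    D     33               10
6    Yui    67   19    B     10               -9
7    Yui     9   12    F     10               -2
filter rows where mins >= 52:
  driver  mins  tip zone  miles  miles_minus_tip
1   Nora    73   15    D     33               18
2   Nora    74    8    E     33               25
5   Nora    52   23    D     33               10
6    Yui    67   19    B     10               -9
group by zone, sum of miles_minus_tip:
zone
B    -9
D    28
E    25
Name: miles_minus_tip, dtype: int64
Then the sum of the resulting series: 44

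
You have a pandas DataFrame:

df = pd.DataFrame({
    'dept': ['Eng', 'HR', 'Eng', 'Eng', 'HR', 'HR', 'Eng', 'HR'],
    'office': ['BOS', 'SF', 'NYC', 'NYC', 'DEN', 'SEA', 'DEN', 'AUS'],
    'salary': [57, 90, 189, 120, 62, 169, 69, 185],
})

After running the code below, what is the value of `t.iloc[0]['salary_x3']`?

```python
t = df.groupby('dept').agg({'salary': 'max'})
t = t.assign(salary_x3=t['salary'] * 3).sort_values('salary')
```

555

group by dept, max of salary:
      salary
dept        
Eng      189
HR       185
add column salary_x3 = t['salary'] * 3:
      salary  salary_x3
dept                   
Eng      189        567
HR       185        555
sort by salary:
      salary  salary_x3
dept                   
HR       185        555
Eng      189        567
value at position 0, column 'salary_x3' → 555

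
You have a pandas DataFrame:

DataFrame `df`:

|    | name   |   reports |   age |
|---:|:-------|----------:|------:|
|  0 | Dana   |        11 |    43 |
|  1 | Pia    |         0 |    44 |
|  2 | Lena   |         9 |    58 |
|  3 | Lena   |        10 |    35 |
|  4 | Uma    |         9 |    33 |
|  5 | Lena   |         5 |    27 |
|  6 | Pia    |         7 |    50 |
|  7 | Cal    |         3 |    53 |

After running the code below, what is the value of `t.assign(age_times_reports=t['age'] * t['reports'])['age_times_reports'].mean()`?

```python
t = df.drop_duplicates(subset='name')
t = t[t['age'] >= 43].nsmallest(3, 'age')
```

210.666666667

drop duplicate name (keep=first):
   name  reports  age
0  Dana       11   43
1   Pia        0   44
2  Lena        9   58
4   Uma        9   33
7   Cal        3   53
filter rows where age >= 43:
   name  reports  age
0  Dana       11   43
1   Pia        0   44
2  Lena        9   58
7   Cal        3   53
take 3 rows with smallest age:
   name  reports  age
0  Dana       11   43
1   Pia        0   44
7   Cal        3   53
add column age_times_reports = t['age'] * t['reports']:
   name  reports  age  age_times_reports
0  Dana       11   43                473
1   Pia        0   44                  0
7   Cal        3   53                159
Then the mean of column 'age_times_reports': 210.666666667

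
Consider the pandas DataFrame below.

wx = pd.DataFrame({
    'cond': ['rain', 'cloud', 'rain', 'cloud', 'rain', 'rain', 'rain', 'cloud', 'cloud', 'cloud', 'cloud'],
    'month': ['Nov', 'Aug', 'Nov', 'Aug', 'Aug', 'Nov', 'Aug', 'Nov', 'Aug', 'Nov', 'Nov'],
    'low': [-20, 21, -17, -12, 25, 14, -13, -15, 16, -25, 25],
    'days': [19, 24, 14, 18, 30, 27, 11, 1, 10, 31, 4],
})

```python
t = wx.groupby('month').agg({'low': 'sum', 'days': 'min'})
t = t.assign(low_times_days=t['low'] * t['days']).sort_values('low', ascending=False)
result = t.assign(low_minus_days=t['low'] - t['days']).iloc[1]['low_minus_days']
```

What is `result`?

-39

group by month: sum(low), min(days):
       low  days
month           
Aug     37    10
Nov    -38     1
add column low_times_days = t['low'] * t['days']:
       low  days  low_times_days
month                           
Aug     37    10             370
Nov    -38     1             -38
sort by low descending:
       low  days  low_times_days
month                           
Aug     37    10             370
Nov    -38     1             -38
add column low_minus_days = t['low'] - t['days']:
       low  days  low_times_days  low_minus_days
month                                           
Aug     37    10             370              27
Nov    -38     1             -38             -39
Taking the value at position 1, column 'low_minus_days' gives -39.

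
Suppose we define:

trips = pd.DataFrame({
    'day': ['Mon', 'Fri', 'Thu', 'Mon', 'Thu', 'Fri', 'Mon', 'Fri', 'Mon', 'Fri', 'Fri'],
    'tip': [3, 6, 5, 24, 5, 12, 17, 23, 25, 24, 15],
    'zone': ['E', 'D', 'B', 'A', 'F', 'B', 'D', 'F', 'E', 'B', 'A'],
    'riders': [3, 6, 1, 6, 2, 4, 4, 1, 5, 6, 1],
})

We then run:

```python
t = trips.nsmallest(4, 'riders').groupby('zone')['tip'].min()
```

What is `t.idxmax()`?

A

take 4 rows with smallest riders:
    day  tip zone  riders
2   Thu    5    B       1
7   Fri   23    F       1
10  Fri   15    A       1
4   Thu    5    F       2
group by zone, min of tip:
zone
A    15
B     5
F     5
Name: tip, dtype: int64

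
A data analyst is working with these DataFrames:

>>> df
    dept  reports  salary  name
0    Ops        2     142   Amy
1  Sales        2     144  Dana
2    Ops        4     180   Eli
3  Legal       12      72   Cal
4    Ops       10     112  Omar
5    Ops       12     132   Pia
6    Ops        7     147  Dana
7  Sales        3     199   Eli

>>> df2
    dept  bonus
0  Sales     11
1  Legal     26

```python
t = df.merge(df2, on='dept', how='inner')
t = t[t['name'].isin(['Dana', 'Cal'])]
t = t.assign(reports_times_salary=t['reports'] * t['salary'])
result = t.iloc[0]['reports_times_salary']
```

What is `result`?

merge on 'dept' (how='inner') → 3 rows:
    dept  reports  salary  name  bonus
0  Sales        2     144  Dana     11
1  Legal       12      72   Cal     26
2  Sales        3     199   Eli     11
filter rows where name in ['Dana', 'Cal']:
    dept  reports  salary  name  bonus
0  Sales        2     144  Dana     11
1  Legal       12      72   Cal     26
add column reports_times_salary = t['reports'] * t['salary']:
    dept  reports  salary  name  bonus  reports_times_salary
0  Sales        2     144  Dana     11                   288
1  Legal       12      72   Cal     26                   864
Hence 288.

288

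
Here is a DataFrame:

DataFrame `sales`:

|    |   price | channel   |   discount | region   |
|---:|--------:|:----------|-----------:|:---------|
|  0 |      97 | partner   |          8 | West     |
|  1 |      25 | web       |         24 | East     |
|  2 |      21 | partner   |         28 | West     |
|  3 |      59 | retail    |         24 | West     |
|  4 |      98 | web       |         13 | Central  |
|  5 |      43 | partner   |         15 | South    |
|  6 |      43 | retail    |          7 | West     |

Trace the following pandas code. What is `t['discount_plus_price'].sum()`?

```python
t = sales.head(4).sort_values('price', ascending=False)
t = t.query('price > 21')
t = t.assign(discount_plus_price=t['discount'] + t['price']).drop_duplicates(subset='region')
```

take first 4 rows:
   price  channel  discount region
0     97  partner         8   West
1     25      web        24   East
2     21  partner        28   West
3     59   retail        24   West
sort by price descending:
   price  channel  discount region
0     97  partner         8   West
3     59   retail        24   West
1     25      web        24   East
2     21  partner        28   West
filter rows where price > 21:
   price  channel  discount region
0     97  partner         8   West
3     59   retail        24   West
1     25      web        24   East
add column discount_plus_price = t['discount'] + t['price']:
   price  channel  discount region  discount_plus_price
0     97  partner         8   West                  105
3     59   retail        24   West                   83
1     25      web        24   East                   49
drop duplicate region (keep=first):
   price  channel  discount region  discount_plus_price
0     97  partner         8   West                  105
1     25      web        24   East                   49

154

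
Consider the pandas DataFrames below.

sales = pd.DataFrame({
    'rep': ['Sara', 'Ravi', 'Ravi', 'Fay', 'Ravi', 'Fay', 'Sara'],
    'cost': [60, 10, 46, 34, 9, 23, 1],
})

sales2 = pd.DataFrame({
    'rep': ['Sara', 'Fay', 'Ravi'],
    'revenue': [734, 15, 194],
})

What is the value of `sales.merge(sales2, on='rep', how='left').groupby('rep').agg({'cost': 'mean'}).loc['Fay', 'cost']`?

merge on 'rep' (how='left') → 7 rows:
    rep  cost  revenue
0  Sara    60      734
1  Ravi    10      194
2  Ravi    46      194
3   Fay    34       15
4  Ravi     9      194
5   Fay    23       15
6  Sara     1      734
group by rep, mean of cost:
           cost
rep            
Fay   28.500000
Ravi  21.666667
Sara  30.500000

28.5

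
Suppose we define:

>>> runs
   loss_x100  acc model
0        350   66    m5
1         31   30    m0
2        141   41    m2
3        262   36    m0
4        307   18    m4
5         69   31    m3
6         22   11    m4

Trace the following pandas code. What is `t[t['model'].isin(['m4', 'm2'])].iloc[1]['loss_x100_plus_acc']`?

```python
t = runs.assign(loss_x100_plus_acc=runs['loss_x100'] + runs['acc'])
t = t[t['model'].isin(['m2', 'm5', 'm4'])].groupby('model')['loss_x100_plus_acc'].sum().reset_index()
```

add column loss_x100_plus_acc = runs['loss_x100'] + runs['acc']:
   loss_x100  acc model  loss_x100_plus_acc
0        350   66    m5                 416
1         31   30    m0                  61
2        141   41    m2                 182
3        262   36    m0                 298
4        307   18    m4                 325
5         69   31    m3                 100
6         22   11    m4                  33
filter rows where model in ['m2', 'm5', 'm4']:
   loss_x100  acc model  loss_x100_plus_acc
0        350   66    m5                 416
2        141   41    m2                 182
4        307   18    m4                 325
6         22   11    m4                  33
group by model, sum of loss_x100_plus_acc:
model
m2    182
m4    358
m5    416
Name: loss_x100_plus_acc, dtype: int64
reset_index():
  model  loss_x100_plus_acc
0    m2                 182
1    m4                 358
2    m5                 416
filter rows where model in ['m4', 'm2']:
  model  loss_x100_plus_acc
0    m2                 182
1    m4                 358
Then the value at position 1, column 'loss_x100_plus_acc': 358

358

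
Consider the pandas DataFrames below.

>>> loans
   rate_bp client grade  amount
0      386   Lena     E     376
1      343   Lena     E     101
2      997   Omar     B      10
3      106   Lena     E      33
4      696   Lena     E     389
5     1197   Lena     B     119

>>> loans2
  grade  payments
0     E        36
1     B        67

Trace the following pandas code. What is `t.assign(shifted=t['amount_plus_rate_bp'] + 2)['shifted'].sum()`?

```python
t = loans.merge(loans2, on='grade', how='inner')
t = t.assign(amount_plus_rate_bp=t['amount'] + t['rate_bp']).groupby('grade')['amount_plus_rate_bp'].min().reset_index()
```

merge on 'grade' (how='inner') → 6 rows:
   rate_bp client grade  amount  payments
0      386   Lena     E     376        36
1      343   Lena     E     101        36
2      997   Omar     B      10        67
3      106   Lena     E      33        36
4      696   Lena     E     389        36
5     1197   Lena     B     119        67
add column amount_plus_rate_bp = t['amount'] + t['rate_bp']:
   rate_bp client grade  amount  payments  amount_plus_rate_bp
0      386   Lena     E     376        36                  762
1      343   Lena     E     101        36                  444
2      997   Omar     B      10        67                 1007
3      106   Lena     E      33        36                  139
4      696   Lena     E     389        36                 1085
5     1197   Lena     B     119        67                 1316
group by grade, min of amount_plus_rate_bp:
grade
B    1007
E     139
Name: amount_plus_rate_bp, dtype: int64
reset_index():
  grade  amount_plus_rate_bp
0     B                 1007
1     E                  139
add column shifted = t['amount_plus_rate_bp'] + 2:
  grade  amount_plus_rate_bp  shifted
0     B                 1007     1009
1     E                  139      141
sum of column 'shifted' → 1150

1150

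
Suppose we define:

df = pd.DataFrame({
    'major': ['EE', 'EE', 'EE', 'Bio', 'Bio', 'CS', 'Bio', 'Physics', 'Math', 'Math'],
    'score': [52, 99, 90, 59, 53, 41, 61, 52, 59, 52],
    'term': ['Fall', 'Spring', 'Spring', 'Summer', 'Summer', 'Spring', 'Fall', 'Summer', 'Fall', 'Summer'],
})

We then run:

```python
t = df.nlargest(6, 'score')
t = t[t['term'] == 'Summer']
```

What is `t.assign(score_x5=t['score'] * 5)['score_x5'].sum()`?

take 6 rows with largest score:
  major  score    term
1    EE     99  Spring
2    EE     90  Spring
6   Bio     61    Fall
3   Bio     59  Summer
8  Math     59    Fall
4   Bio     53  Summer
filter rows where term == 'Summer':
  major  score    term
3   Bio     59  Summer
4   Bio     53  Summer
add column score_x5 = t['score'] * 5:
  major  score    term  score_x5
3   Bio     59  Summer       295
4   Bio     53  Summer       265
The sum of column 'score_x5' is 560.

560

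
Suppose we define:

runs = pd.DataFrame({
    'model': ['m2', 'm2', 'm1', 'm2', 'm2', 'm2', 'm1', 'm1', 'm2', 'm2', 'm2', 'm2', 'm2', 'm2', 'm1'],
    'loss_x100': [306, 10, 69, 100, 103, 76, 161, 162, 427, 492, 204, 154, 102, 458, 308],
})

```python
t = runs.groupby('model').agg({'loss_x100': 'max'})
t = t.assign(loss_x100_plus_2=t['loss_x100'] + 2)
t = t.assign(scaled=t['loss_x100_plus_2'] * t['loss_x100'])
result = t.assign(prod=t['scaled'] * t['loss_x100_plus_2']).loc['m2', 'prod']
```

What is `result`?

group by model, max of loss_x100:
       loss_x100
model           
m1           308
m2           492
add column loss_x100_plus_2 = t['loss_x100'] + 2:
       loss_x100  loss_x100_plus_2
model                             
m1           308               310
m2           492               494
add column scaled = t['loss_x100_plus_2'] * t['loss_x100']:
       loss_x100  loss_x100_plus_2  scaled
model                                     
m1           308               310   95480
m2           492               494  243048
add column prod = t['scaled'] * t['loss_x100_plus_2']:
       loss_x100  loss_x100_plus_2  scaled       prod
model                                                
m1           308               310   95480   29598800
m2           492               494  243048  120065712
The value at row 'm2', column 'prod' is 120065712.

120065712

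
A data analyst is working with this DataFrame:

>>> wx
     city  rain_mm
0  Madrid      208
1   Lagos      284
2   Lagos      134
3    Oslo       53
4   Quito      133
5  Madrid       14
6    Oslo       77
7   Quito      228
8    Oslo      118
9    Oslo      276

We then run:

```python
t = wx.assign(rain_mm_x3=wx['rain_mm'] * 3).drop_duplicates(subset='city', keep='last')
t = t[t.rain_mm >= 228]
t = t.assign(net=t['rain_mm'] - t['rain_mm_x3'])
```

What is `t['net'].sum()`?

-1008

add column rain_mm_x3 = wx['rain_mm'] * 3:
     city  rain_mm  rain_mm_x3
0  Madrid      208         624
1   Lagos      284         852
2   Lagos      134         402
3    Oslo       53         159
4   Quito      133         399
5  Madrid       14          42
6    Oslo       77         231
7   Quito      228         684
8    Oslo      118         354
9    Oslo      276         828
drop duplicate city (keep=last):
     city  rain_mm  rain_mm_x3
2   Lagos      134         402
5  Madrid       14          42
7   Quito      228         684
9    Oslo      276         828
filter rows where rain_mm >= 228:
    city  rain_mm  rain_mm_x3
7  Quito      228         684
9   Oslo      276         828
add column net = t['rain_mm'] - t['rain_mm_x3']:
    city  rain_mm  rain_mm_x3  net
7  Quito      228         684 -456
9   Oslo      276         828 -552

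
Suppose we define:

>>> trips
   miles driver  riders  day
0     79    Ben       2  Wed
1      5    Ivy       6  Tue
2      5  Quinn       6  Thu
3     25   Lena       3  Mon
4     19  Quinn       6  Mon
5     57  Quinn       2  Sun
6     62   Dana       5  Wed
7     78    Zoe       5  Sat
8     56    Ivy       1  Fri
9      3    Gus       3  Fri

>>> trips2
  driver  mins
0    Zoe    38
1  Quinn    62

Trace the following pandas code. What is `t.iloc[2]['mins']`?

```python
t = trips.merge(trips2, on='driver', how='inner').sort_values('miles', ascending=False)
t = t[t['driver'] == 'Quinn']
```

62

merge on 'driver' (how='inner') → 4 rows:
   miles driver  riders  day  mins
0      5  Quinn       6  Thu    62
1     19  Quinn       6  Mon    62
2     57  Quinn       2  Sun    62
3     78    Zoe       5  Sat    38
sort by miles descending:
   miles driver  riders  day  mins
3     78    Zoe       5  Sat    38
2     57  Quinn       2  Sun    62
1     19  Quinn       6  Mon    62
0      5  Quinn       6  Thu    62
filter rows where driver == 'Quinn':
   miles driver  riders  day  mins
2     57  Quinn       2  Sun    62
1     19  Quinn       6  Mon    62
0      5  Quinn       6  Thu    62
The value at position 2, column 'mins' is 62.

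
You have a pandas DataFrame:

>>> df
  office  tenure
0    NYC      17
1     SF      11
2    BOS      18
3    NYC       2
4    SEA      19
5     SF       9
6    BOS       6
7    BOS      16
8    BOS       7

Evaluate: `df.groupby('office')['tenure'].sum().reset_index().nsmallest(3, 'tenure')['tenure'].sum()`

58

group by office, sum of tenure:
office
BOS    47
NYC    19
SEA    19
SF     20
Name: tenure, dtype: int64
reset_index():
  office  tenure
0    BOS      47
1    NYC      19
2    SEA      19
3     SF      20
take 3 rows with smallest tenure:
  office  tenure
1    NYC      19
2    SEA      19
3     SF      20
The sum of column 'tenure' is 58.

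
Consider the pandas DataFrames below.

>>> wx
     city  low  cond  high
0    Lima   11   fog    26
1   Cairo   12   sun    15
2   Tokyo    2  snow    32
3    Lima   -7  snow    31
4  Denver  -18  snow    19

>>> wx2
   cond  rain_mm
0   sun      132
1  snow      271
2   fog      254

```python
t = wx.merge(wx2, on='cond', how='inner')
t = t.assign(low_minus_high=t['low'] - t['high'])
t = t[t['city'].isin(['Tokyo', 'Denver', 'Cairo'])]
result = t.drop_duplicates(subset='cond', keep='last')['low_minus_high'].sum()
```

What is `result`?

-40

merge on 'cond' (how='inner') → 5 rows:
     city  low  cond  high  rain_mm
0    Lima   11   fog    26      254
1   Cairo   12   sun    15      132
2   Tokyo    2  snow    32      271
3    Lima   -7  snow    31      271
4  Denver  -18  snow    19      271
add column low_minus_high = t['low'] - t['high']:
     city  low  cond  high  rain_mm  low_minus_high
0    Lima   11   fog    26      254             -15
1   Cairo   12   sun    15      132              -3
2   Tokyo    2  snow    32      271             -30
3    Lima   -7  snow    31      271             -38
4  Denver  -18  snow    19      271             -37
filter rows where city in ['Tokyo', 'Denver', 'Cairo']:
     city  low  cond  high  rain_mm  low_minus_high
1   Cairo   12   sun    15      132              -3
2   Tokyo    2  snow    32      271             -30
4  Denver  -18  snow    19      271             -37
drop duplicate cond (keep=last):
     city  low  cond  high  rain_mm  low_minus_high
1   Cairo   12   sun    15      132              -3
4  Denver  -18  snow    19      271             -37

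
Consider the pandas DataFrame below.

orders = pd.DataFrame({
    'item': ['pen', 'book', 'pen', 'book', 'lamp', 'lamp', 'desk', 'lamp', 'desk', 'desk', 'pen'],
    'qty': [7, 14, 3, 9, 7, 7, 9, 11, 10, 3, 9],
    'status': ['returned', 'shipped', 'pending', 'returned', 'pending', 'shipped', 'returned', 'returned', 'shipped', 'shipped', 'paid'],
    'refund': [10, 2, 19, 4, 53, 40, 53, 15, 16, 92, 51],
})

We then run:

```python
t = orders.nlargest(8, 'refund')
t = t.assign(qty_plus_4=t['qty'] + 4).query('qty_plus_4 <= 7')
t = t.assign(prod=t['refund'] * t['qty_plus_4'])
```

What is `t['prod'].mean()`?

388.5

take 8 rows with largest refund:
    item  qty    status  refund
9   desk    3   shipped      92
4   lamp    7   pending      53
6   desk    9  returned      53
10   pen    9      paid      51
5   lamp    7   shipped      40
2    pen    3   pending      19
8   desk   10   shipped      16
7   lamp   11  returned      15
add column qty_plus_4 = t['qty'] + 4:
    item  qty    status  refund  qty_plus_4
9   desk    3   shipped      92           7
4   lamp    7   pending      53          11
6   desk    9  returned      53          13
10   pen    9      paid      51          13
5   lamp    7   shipped      40          11
2    pen    3   pending      19           7
8   desk   10   shipped      16          14
7   lamp   11  returned      15          15
filter rows where qty_plus_4 <= 7:
   item  qty   status  refund  qty_plus_4
9  desk    3  shipped      92           7
2   pen    3  pending      19           7
add column prod = t['refund'] * t['qty_plus_4']:
   item  qty   status  refund  qty_plus_4  prod
9  desk    3  shipped      92           7   644
2   pen    3  pending      19           7   133
Reading off the mean of column 'prod', we get 388.5.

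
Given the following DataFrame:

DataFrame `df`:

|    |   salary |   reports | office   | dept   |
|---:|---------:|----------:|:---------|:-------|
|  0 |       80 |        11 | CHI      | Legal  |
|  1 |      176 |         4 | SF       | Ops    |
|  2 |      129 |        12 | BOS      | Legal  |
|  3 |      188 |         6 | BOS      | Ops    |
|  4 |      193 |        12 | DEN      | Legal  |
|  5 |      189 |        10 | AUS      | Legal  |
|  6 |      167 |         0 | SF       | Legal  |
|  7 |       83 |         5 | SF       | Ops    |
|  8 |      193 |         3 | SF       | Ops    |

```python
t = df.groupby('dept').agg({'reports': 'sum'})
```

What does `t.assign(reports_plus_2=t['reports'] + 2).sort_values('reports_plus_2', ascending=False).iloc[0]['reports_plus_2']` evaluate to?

47

group by dept, sum of reports:
       reports
dept          
Legal       45
Ops         18
add column reports_plus_2 = t['reports'] + 2:
       reports  reports_plus_2
dept                          
Legal       45              47
Ops         18              20
sort by reports_plus_2 descending:
       reports  reports_plus_2
dept                          
Legal       45              47
Ops         18              20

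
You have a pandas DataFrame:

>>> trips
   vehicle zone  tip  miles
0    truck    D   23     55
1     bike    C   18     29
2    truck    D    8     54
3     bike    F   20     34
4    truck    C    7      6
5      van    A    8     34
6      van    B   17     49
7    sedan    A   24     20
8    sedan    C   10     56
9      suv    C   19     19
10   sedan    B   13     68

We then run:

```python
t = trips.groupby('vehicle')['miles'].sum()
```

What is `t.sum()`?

424

group by vehicle, sum of miles:
vehicle
bike      63
sedan    144
suv       19
truck    115
van       83
Name: miles, dtype: int64
Finally, sum of the resulting series = 424.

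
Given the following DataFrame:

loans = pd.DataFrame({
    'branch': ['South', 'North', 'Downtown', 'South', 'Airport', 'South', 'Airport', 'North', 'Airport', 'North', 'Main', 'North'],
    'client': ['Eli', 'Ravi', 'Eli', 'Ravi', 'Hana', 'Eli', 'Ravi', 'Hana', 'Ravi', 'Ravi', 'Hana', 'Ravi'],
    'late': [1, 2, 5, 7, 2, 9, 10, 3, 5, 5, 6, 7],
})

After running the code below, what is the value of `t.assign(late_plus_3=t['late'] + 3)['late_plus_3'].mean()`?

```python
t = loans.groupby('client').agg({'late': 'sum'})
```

group by client, sum of late:
        late
client      
Eli       15
Hana      11
Ravi      36
add column late_plus_3 = t['late'] + 3:
        late  late_plus_3
client                   
Eli       15           18
Hana      11           14
Ravi      36           39
Hence 23.6666666667.

23.6666666667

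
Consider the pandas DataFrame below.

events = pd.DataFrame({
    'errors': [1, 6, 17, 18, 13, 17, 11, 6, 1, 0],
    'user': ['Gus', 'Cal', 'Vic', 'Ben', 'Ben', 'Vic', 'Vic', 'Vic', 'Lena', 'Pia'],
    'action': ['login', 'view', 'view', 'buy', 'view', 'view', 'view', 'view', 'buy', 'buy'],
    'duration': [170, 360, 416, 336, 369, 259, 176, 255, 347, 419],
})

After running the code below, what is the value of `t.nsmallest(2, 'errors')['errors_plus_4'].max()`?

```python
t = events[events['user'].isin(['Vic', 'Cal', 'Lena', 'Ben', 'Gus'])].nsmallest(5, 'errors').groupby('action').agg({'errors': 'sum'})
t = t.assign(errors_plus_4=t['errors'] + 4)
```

filter rows where user in ['Vic', 'Cal', 'Lena', 'Ben', 'Gus']:
   errors  user action  duration
0       1   Gus  login       170
1       6   Cal   view       360
2      17   Vic   view       416
3      18   Ben    buy       336
4      13   Ben   view       369
5      17   Vic   view       259
6      11   Vic   view       176
7       6   Vic   view       255
8       1  Lena    buy       347
take 5 rows with smallest errors:
   errors  user action  duration
0       1   Gus  login       170
8       1  Lena    buy       347
1       6   Cal   view       360
7       6   Vic   view       255
6      11   Vic   view       176
group by action, sum of errors:
        errors
action        
buy          1
login        1
view        23
add column errors_plus_4 = t['errors'] + 4:
        errors  errors_plus_4
action                       
buy          1              5
login        1              5
view        23             27
take 2 rows with smallest errors:
        errors  errors_plus_4
action                       
buy          1              5
login        1              5

5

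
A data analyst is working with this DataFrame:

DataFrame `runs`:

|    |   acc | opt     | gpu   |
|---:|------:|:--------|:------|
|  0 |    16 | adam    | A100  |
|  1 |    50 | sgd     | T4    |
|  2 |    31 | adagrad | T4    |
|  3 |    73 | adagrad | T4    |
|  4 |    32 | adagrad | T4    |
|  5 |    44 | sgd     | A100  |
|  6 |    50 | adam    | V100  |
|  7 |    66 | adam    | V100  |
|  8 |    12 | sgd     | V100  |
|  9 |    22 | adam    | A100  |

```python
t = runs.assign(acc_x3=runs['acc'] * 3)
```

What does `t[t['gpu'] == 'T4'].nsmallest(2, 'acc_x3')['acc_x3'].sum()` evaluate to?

add column acc_x3 = runs['acc'] * 3:
   acc      opt   gpu  acc_x3
0   16     adam  A100      48
1   50      sgd    T4     150
2   31  adagrad    T4      93
3   73  adagrad    T4     219
4   32  adagrad    T4      96
5   44      sgd  A100     132
6   50     adam  V100     150
7   66     adam  V100     198
8   12      sgd  V100      36
9   22     adam  A100      66
filter rows where gpu == 'T4':
   acc      opt gpu  acc_x3
1   50      sgd  T4     150
2   31  adagrad  T4      93
3   73  adagrad  T4     219
4   32  adagrad  T4      96
take 2 rows with smallest acc_x3:
   acc      opt gpu  acc_x3
2   31  adagrad  T4      93
4   32  adagrad  T4      96

189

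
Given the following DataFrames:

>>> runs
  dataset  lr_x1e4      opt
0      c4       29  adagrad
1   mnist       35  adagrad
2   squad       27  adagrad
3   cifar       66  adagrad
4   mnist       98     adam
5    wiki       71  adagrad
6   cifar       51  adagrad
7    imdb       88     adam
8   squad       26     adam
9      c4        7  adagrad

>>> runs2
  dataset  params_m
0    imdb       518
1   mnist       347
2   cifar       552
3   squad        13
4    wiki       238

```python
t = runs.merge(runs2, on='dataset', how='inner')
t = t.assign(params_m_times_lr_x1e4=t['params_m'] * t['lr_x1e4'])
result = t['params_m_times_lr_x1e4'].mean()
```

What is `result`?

21738.25

merge on 'dataset' (how='inner') → 8 rows:
  dataset  lr_x1e4      opt  params_m
0   mnist       35  adagrad       347
1   squad       27  adagrad        13
2   cifar       66  adagrad       552
3   mnist       98     adam       347
4    wiki       71  adagrad       238
5   cifar       51  adagrad       552
6    imdb       88     adam       518
7   squad       26     adam        13
add column params_m_times_lr_x1e4 = t['params_m'] * t['lr_x1e4']:
  dataset  lr_x1e4      opt  params_m  params_m_times_lr_x1e4
0   mnist       35  adagrad       347                   12145
1   squad       27  adagrad        13                     351
2   cifar       66  adagrad       552                   36432
3   mnist       98     adam       347                   34006
4    wiki       71  adagrad       238                   16898
5   cifar       51  adagrad       552                   28152
6    imdb       88     adam       518                   45584
7   squad       26     adam        13                     338
Reading off the mean of column 'params_m_times_lr_x1e4', we get 21738.25.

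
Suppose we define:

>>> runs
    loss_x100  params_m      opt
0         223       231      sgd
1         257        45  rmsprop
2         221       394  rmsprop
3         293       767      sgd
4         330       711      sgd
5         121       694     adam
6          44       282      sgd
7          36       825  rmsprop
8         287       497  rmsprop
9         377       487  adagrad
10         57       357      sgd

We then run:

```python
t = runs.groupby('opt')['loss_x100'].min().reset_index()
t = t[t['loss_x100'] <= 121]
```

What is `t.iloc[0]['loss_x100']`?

121

group by opt, min of loss_x100:
opt
adagrad    377
adam       121
rmsprop     36
sgd         44
Name: loss_x100, dtype: int64
reset_index():
       opt  loss_x100
0  adagrad        377
1     adam        121
2  rmsprop         36
3      sgd         44
filter rows where loss_x100 <= 121:
       opt  loss_x100
1     adam        121
2  rmsprop         36
3      sgd         44
Taking the value at position 0, column 'loss_x100' gives 121.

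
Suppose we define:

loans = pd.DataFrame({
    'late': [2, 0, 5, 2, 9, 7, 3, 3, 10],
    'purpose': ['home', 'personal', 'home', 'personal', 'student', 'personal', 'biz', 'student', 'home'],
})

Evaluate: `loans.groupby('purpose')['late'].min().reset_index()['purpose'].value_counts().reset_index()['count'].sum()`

group by purpose, min of late:
purpose
biz         3
home        2
personal    0
student     3
Name: late, dtype: int64
reset_index():
    purpose  late
0       biz     3
1      home     2
2  personal     0
3   student     3
value_counts of purpose:
purpose
biz         1
home        1
personal    1
student     1
Name: count, dtype: int64
reset_index():
    purpose  count
0       biz      1
1      home      1
2  personal      1
3   student      1
The sum of column 'count' is 4.

4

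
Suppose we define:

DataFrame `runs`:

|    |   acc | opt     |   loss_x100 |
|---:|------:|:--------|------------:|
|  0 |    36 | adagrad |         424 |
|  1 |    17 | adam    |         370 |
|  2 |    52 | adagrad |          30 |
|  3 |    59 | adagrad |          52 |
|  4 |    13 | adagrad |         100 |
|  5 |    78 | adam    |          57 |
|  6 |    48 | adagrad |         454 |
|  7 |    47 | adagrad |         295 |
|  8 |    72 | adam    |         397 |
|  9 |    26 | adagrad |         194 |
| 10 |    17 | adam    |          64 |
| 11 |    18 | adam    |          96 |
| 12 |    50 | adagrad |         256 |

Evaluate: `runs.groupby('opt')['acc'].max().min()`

59

group by opt, max of acc:
opt
adagrad    59
adam       78
Name: acc, dtype: int64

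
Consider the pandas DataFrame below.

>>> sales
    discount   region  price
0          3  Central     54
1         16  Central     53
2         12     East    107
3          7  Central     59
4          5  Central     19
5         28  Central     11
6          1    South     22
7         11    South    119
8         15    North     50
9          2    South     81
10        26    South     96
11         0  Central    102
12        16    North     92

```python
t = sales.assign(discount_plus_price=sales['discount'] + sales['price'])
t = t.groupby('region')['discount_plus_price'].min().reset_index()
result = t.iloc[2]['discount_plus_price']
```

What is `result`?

65

add column discount_plus_price = sales['discount'] + sales['price']:
    discount   region  price  discount_plus_price
0          3  Central     54                   57
1         16  Central     53                   69
2         12     East    107                  119
3          7  Central     59                   66
4          5  Central     19                   24
5         28  Central     11                   39
6          1    South     22                   23
7         11    South    119                  130
8         15    North     50                   65
9          2    South     81                   83
10        26    South     96                  122
11         0  Central    102                  102
12        16    North     92                  108
group by region, min of discount_plus_price:
region
Central     24
East       119
North       65
South       23
Name: discount_plus_price, dtype: int64
reset_index():
    region  discount_plus_price
0  Central                   24
1     East                  119
2    North                   65
3    South                   23
Hence 65.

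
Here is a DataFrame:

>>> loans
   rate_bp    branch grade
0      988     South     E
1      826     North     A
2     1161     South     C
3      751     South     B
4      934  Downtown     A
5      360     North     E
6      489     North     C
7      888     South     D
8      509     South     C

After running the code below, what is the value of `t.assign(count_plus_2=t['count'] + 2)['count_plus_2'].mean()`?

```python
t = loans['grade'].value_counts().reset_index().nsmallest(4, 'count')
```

value_counts of grade:
grade
C    3
E    2
A    2
B    1
D    1
Name: count, dtype: int64
reset_index():
  grade  count
0     C      3
1     E      2
2     A      2
3     B      1
4     D      1
take 4 rows with smallest count:
  grade  count
3     B      1
4     D      1
1     E      2
2     A      2
add column count_plus_2 = t['count'] + 2:
  grade  count  count_plus_2
3     B      1             3
4     D      1             3
1     E      2             4
2     A      2             4
Taking the mean of column 'count_plus_2' gives 3.5.

3.5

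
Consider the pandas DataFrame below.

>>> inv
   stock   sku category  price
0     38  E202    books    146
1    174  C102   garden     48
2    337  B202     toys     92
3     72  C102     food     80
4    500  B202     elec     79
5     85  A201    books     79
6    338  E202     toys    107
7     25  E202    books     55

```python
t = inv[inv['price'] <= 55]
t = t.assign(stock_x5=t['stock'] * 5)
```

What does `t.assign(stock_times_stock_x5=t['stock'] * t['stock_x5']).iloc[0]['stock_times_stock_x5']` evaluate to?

151380

filter rows where price <= 55:
   stock   sku category  price
1    174  C102   garden     48
7     25  E202    books     55
add column stock_x5 = t['stock'] * 5:
   stock   sku category  price  stock_x5
1    174  C102   garden     48       870
7     25  E202    books     55       125
add column stock_times_stock_x5 = t['stock'] * t['stock_x5']:
   stock   sku category  price  stock_x5  stock_times_stock_x5
1    174  C102   garden     48       870                151380
7     25  E202    books     55       125                  3125
Finally, value at position 0, column 'stock_times_stock_x5' = 151380.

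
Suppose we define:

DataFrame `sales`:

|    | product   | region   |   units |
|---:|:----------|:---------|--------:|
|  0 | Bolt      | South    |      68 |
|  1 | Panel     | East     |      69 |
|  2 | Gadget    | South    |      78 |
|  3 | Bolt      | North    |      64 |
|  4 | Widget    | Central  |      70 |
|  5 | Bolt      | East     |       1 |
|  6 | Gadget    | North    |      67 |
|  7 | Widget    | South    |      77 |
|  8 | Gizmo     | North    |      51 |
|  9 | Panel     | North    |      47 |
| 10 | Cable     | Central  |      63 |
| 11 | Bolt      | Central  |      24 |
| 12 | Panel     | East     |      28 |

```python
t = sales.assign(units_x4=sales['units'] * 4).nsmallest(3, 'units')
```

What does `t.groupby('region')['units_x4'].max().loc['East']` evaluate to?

112

add column units_x4 = sales['units'] * 4:
   product   region  units  units_x4
0     Bolt    South     68       272
1    Panel     East     69       276
2   Gadget    South     78       312
3     Bolt    North     64       256
4   Widget  Central     70       280
5     Bolt     East      1         4
6   Gadget    North     67       268
7   Widget    South     77       308
8    Gizmo    North     51       204
9    Panel    North     47       188
10   Cable  Central     63       252
11    Bolt  Central     24        96
12   Panel     East     28       112
take 3 rows with smallest units:
   product   region  units  units_x4
5     Bolt     East      1         4
11    Bolt  Central     24        96
12   Panel     East     28       112
group by region, max of units_x4:
region
Central     96
East       112
Name: units_x4, dtype: int64
The value at index 'East' is 112.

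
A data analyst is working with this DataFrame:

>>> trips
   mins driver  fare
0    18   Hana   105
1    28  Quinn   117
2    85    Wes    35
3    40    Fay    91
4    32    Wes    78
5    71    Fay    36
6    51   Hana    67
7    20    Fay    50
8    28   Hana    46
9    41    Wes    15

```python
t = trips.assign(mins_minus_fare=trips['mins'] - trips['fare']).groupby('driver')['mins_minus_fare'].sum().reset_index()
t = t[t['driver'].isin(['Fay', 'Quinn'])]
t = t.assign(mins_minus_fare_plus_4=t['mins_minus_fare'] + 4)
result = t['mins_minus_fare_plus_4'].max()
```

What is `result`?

-42

add column mins_minus_fare = trips['mins'] - trips['fare']:
   mins driver  fare  mins_minus_fare
0    18   Hana   105              -87
1    28  Quinn   117              -89
2    85    Wes    35               50
3    40    Fay    91              -51
4    32    Wes    78              -46
5    71    Fay    36               35
6    51   Hana    67              -16
7    20    Fay    50              -30
8    28   Hana    46              -18
9    41    Wes    15               26
group by driver, sum of mins_minus_fare:
driver
Fay      -46
Hana    -121
Quinn    -89
Wes       30
Name: mins_minus_fare, dtype: int64
reset_index():
  driver  mins_minus_fare
0    Fay              -46
1   Hana             -121
2  Quinn              -89
3    Wes               30
filter rows where driver in ['Fay', 'Quinn']:
  driver  mins_minus_fare
0    Fay              -46
2  Quinn              -89
add column mins_minus_fare_plus_4 = t['mins_minus_fare'] + 4:
  driver  mins_minus_fare  mins_minus_fare_plus_4
0    Fay              -46                     -42
2  Quinn              -89                     -85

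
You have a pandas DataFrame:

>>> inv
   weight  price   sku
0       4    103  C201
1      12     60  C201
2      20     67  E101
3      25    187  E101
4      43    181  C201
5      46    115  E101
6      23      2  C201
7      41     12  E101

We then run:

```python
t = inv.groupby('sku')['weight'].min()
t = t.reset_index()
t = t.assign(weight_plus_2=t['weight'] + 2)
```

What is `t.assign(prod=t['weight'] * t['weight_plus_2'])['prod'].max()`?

440

group by sku, min of weight:
sku
C201     4
E101    20
Name: weight, dtype: int64
reset_index():
    sku  weight
0  C201       4
1  E101      20
add column weight_plus_2 = t['weight'] + 2:
    sku  weight  weight_plus_2
0  C201       4              6
1  E101      20             22
add column prod = t['weight'] * t['weight_plus_2']:
    sku  weight  weight_plus_2  prod
0  C201       4              6    24
1  E101      20             22   440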